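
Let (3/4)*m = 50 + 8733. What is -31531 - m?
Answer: -129725/3 ≈ -43242.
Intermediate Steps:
m = 35132/3 (m = 4*(50 + 8733)/3 = (4/3)*8783 = 35132/3 ≈ 11711.)
-31531 - m = -31531 - 1*35132/3 = -31531 - 35132/3 = -129725/3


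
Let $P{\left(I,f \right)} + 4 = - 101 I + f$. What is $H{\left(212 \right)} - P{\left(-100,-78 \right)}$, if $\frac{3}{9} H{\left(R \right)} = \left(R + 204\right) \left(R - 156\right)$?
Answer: $59870$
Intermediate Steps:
$P{\left(I,f \right)} = -4 + f - 101 I$ ($P{\left(I,f \right)} = -4 - \left(- f + 101 I\right) = -4 + f - 101 I$)
$H{\left(R \right)} = 3 \left(-156 + R\right) \left(204 + R\right)$ ($H{\left(R \right)} = 3 \left(R + 204\right) \left(R - 156\right) = 3 \left(204 + R\right) \left(-156 + R\right) = 3 \left(-156 + R\right) \left(204 + R\right)$)
$H{\left(212 \right)} - P{\left(-100,-78 \right)} = \left(-95472 + 3 \cdot 212^{2} + 144 \cdot 212\right) - \left(-4 - 78 - -10100\right) = \left(-95472 + 3 \cdot 44944 + 30528\right) - \left(-4 - 78 + 10100\right) = \left(-95472 + 134832 + 30528\right) - 10018 = 69888 - 10018 = 59870$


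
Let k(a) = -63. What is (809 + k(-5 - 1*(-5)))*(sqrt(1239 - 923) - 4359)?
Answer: -3251814 + 1492*sqrt(79) ≈ -3.2386e+6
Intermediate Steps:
(809 + k(-5 - 1*(-5)))*(sqrt(1239 - 923) - 4359) = (809 - 63)*(sqrt(1239 - 923) - 4359) = 746*(sqrt(316) - 4359) = 746*(2*sqrt(79) - 4359) = 746*(-4359 + 2*sqrt(79)) = -3251814 + 1492*sqrt(79)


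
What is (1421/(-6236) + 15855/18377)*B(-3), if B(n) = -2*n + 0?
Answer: 218274189/57299486 ≈ 3.8094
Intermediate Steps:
B(n) = -2*n
(1421/(-6236) + 15855/18377)*B(-3) = (1421/(-6236) + 15855/18377)*(-2*(-3)) = (1421*(-1/6236) + 15855*(1/18377))*6 = (-1421/6236 + 15855/18377)*6 = (72758063/114598972)*6 = 218274189/57299486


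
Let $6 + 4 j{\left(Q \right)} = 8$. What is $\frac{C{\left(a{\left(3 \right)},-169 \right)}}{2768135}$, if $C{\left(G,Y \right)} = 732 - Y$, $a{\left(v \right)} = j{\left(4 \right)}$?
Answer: $\frac{901}{2768135} \approx 0.00032549$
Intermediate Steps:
$j{\left(Q \right)} = \frac{1}{2}$ ($j{\left(Q \right)} = - \frac{3}{2} + \frac{1}{4} \cdot 8 = - \frac{3}{2} + 2 = \frac{1}{2}$)
$a{\left(v \right)} = \frac{1}{2}$
$\frac{C{\left(a{\left(3 \right)},-169 \right)}}{2768135} = \frac{732 - -169}{2768135} = \left(732 + 169\right) \frac{1}{2768135} = 901 \cdot \frac{1}{2768135} = \frac{901}{2768135}$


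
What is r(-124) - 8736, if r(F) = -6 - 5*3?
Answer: -8757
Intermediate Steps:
r(F) = -21 (r(F) = -6 - 15 = -21)
r(-124) - 8736 = -21 - 8736 = -8757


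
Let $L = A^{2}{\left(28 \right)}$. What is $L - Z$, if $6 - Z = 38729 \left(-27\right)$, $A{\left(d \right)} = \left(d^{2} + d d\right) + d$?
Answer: $1501527$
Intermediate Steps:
$A{\left(d \right)} = d + 2 d^{2}$ ($A{\left(d \right)} = \left(d^{2} + d^{2}\right) + d = 2 d^{2} + d = d + 2 d^{2}$)
$Z = 1045689$ ($Z = 6 - 38729 \left(-27\right) = 6 - -1045683 = 6 + 1045683 = 1045689$)
$L = 2547216$ ($L = \left(28 \left(1 + 2 \cdot 28\right)\right)^{2} = \left(28 \left(1 + 56\right)\right)^{2} = \left(28 \cdot 57\right)^{2} = 1596^{2} = 2547216$)
$L - Z = 2547216 - 1045689 = 1501527$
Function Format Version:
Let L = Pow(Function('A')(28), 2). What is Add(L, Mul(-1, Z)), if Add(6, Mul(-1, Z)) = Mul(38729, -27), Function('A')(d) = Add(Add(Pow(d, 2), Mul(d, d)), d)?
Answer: 1501527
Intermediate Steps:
Function('A')(d) = Add(d, Mul(2, Pow(d, 2))) (Function('A')(d) = Add(Add(Pow(d, 2), Pow(d, 2)), d) = Add(Mul(2, Pow(d, 2)), d) = Add(d, Mul(2, Pow(d, 2))))
Z = 1045689 (Z = Add(6, Mul(-1, Mul(38729, -27))) = Add(6, Mul(-1, -1045683)) = Add(6, 1045683) = 1045689)
L = 2547216 (L = Pow(Mul(28, Add(1, Mul(2, 28))), 2) = Pow(Mul(28, Add(1, 56)), 2) = Pow(Mul(28, 57), 2) = Pow(1596, 2) = 2547216)
Add(L, Mul(-1, Z)) = Add(2547216, Mul(-1, 1045689)) = Add(2547216, -1045689) = 1501527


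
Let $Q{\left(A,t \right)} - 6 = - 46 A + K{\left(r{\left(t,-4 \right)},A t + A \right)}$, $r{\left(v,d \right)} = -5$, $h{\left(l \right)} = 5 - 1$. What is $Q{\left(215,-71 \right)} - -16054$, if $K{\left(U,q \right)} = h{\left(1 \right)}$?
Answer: $6174$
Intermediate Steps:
$h{\left(l \right)} = 4$
$K{\left(U,q \right)} = 4$
$Q{\left(A,t \right)} = 10 - 46 A$ ($Q{\left(A,t \right)} = 6 - \left(-4 + 46 A\right) = 10 - 46 A$)
$Q{\left(215,-71 \right)} - -16054 = \left(10 - 9890\right) - -16054 = \left(10 - 9890\right) + 16054 = -9880 + 16054 = 6174$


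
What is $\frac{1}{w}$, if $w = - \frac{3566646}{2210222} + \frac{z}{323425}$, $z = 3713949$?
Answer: $\frac{357420525175}{3527554652064} \approx 0.10132$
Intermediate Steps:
$w = \frac{3527554652064}{357420525175}$ ($w = - \frac{3566646}{2210222} + \frac{3713949}{323425} = \left(-3566646\right) \frac{1}{2210222} + 3713949 \cdot \frac{1}{323425} = - \frac{1783323}{1105111} + \frac{3713949}{323425} = \frac{3527554652064}{357420525175} \approx 9.8695$)
$\frac{1}{w} = \frac{1}{\frac{3527554652064}{357420525175}} = \frac{357420525175}{3527554652064}$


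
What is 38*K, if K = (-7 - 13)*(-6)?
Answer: 4560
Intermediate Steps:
K = 120 (K = -20*(-6) = 120)
38*K = 38*120 = 4560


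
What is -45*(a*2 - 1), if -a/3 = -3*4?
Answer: -3195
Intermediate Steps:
a = 36 (a = -(-9)*4 = -3*(-12) = 36)
-45*(a*2 - 1) = -45*(36*2 - 1) = -45*(72 - 1) = -45*71 = -3195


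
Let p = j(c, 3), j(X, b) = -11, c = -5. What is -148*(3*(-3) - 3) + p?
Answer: 1765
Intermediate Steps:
p = -11
-148*(3*(-3) - 3) + p = -148*(3*(-3) - 3) - 11 = -148*(-9 - 3) - 11 = -148*(-12) - 11 = 1776 - 11 = 1765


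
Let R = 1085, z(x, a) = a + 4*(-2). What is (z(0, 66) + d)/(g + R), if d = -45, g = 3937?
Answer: 13/5022 ≈ 0.0025886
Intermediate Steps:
z(x, a) = -8 + a (z(x, a) = a - 8 = -8 + a)
(z(0, 66) + d)/(g + R) = ((-8 + 66) - 45)/(3937 + 1085) = (58 - 45)/5022 = 13*(1/5022) = 13/5022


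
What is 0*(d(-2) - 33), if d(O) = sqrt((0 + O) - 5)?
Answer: 0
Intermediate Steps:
d(O) = sqrt(-5 + O) (d(O) = sqrt(O - 5) = sqrt(-5 + O))
0*(d(-2) - 33) = 0*(sqrt(-5 - 2) - 33) = 0*(sqrt(-7) - 33) = 0*(I*sqrt(7) - 33) = 0*(-33 + I*sqrt(7)) = 0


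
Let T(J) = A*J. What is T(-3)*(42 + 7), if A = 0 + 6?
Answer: -882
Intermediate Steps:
A = 6
T(J) = 6*J
T(-3)*(42 + 7) = (6*(-3))*(42 + 7) = -18*49 = -882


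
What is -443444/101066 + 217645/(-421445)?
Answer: -20888376615/4259376037 ≈ -4.9041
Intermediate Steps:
-443444/101066 + 217645/(-421445) = -443444*1/101066 + 217645*(-1/421445) = -221722/50533 - 43529/84289 = -20888376615/4259376037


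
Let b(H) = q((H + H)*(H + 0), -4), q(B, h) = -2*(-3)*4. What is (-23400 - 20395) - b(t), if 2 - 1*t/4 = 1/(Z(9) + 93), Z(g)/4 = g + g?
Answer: -43819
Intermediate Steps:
Z(g) = 8*g (Z(g) = 4*(g + g) = 4*(2*g) = 8*g)
t = 1316/165 (t = 8 - 4/(8*9 + 93) = 8 - 4/(72 + 93) = 8 - 4/165 = 1316/165 ≈ 7.9758)
q(B, h) = 24 (q(B, h) = 6*4 = 24)
b(H) = 24
(-23400 - 20395) - b(t) = (-23400 - 20395) - 1*24 = -43795 - 24 = -43819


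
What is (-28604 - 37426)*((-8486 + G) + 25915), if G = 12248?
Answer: -1959572310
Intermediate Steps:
(-28604 - 37426)*((-8486 + G) + 25915) = (-28604 - 37426)*((-8486 + 12248) + 25915) = -66030*(3762 + 25915) = -66030*29677 = -1959572310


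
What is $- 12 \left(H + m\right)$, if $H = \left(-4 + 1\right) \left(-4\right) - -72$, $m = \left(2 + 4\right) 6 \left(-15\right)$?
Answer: $5472$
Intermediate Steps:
$m = -540$ ($m = 6 \cdot 6 \left(-15\right) = 36 \left(-15\right) = -540$)
$H = 84$ ($H = \left(-3\right) \left(-4\right) + 72 = 12 + 72 = 84$)
$- 12 \left(H + m\right) = - 12 \left(84 - 540\right) = \left(-12\right) \left(-456\right) = 5472$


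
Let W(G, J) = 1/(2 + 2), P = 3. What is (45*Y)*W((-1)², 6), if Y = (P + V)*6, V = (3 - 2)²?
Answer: 270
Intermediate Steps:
V = 1 (V = 1² = 1)
W(G, J) = ¼ (W(G, J) = 1/4 = ¼)
Y = 24 (Y = (3 + 1)*6 = 4*6 = 24)
(45*Y)*W((-1)², 6) = (45*24)*(¼) = 1080*(¼) = 270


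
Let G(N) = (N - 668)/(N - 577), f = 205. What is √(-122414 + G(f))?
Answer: I*√4234991685/186 ≈ 349.88*I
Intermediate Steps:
G(N) = (-668 + N)/(-577 + N)
√(-122414 + G(f)) = √(-122414 + (-668 + 205)/(-577 + 205)) = √(-122414 - 463/(-372)) = √(-122414 - 1/372*(-463)) = √(-122414 + 463/372) = √(-45537545/372) = I*√4234991685/186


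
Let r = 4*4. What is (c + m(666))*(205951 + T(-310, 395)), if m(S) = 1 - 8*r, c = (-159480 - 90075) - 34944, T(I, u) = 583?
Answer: -58784946284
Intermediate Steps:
r = 16
c = -284499 (c = -249555 - 34944 = -284499)
m(S) = -127 (m(S) = 1 - 8*16 = 1 - 128 = -127)
(c + m(666))*(205951 + T(-310, 395)) = (-284499 - 127)*(205951 + 583) = -284626*206534 = -58784946284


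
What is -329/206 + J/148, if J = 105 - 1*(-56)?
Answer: -7763/15244 ≈ -0.50925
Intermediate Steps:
J = 161 (J = 105 + 56 = 161)
-329/206 + J/148 = -329/206 + 161/148 = -7763/15244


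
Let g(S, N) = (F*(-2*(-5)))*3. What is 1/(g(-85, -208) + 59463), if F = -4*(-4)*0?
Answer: 1/59463 ≈ 1.6817e-5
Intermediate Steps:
F = 0 (F = 16*0 = 0)
g(S, N) = 0 (g(S, N) = (0*(-2*(-5)))*3 = (0*10)*3 = 0*3 = 0)
1/(g(-85, -208) + 59463) = 1/(0 + 59463) = 1/59463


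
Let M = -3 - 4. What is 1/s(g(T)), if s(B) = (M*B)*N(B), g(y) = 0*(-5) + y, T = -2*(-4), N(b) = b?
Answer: -1/448 ≈ -0.0022321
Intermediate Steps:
M = -7
T = 8
g(y) = y (g(y) = 0 + y = y)
s(B) = -7*B**2 (s(B) = (-7*B)*B = -7*B**2)
1/s(g(T)) = 1/(-7*8**2) = 1/(-7*64) = 1/(-448) = -1/448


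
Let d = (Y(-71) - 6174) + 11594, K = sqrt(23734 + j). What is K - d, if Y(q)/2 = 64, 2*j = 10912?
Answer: -5548 + sqrt(29190) ≈ -5377.1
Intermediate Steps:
j = 5456 (j = (1/2)*10912 = 5456)
Y(q) = 128 (Y(q) = 2*64 = 128)
K = sqrt(29190) (K = sqrt(23734 + 5456) = sqrt(29190) ≈ 170.85)
d = 5548 (d = (128 - 6174) + 11594 = -6046 + 11594 = 5548)
K - d = sqrt(29190) - 1*5548 = sqrt(29190) - 5548 = -5548 + sqrt(29190)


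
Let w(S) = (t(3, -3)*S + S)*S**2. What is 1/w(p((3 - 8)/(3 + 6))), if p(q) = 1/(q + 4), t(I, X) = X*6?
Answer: -29791/12393 ≈ -2.4039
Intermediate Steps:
t(I, X) = 6*X
p(q) = 1/(4 + q)
w(S) = -17*S**3 (w(S) = ((6*(-3))*S + S)*S**2 = (-18*S + S)*S**2 = (-17*S)*S**2 = -17*S**3)
1/w(p((3 - 8)/(3 + 6))) = 1/(-17/(4 + (3 - 8)/(3 + 6))**3) = 1/(-17/(4 - 5/9)**3) = 1/(-17*(1/(31/9))**3) = 1/(-17*(9/31)**3) = 1/(-17*729/29791) = 1/(-12393/29791) = -29791/12393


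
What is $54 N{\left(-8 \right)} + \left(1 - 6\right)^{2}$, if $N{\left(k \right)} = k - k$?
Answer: $25$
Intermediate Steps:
$N{\left(k \right)} = 0$
$54 N{\left(-8 \right)} + \left(1 - 6\right)^{2} = 54 \cdot 0 + \left(1 - 6\right)^{2} = 0 + \left(-5\right)^{2} = 0 + 25 = 25$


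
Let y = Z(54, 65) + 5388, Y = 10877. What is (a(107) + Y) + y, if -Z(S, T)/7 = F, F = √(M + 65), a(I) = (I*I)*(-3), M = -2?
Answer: -18082 - 21*√7 ≈ -18138.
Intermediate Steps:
a(I) = -3*I² (a(I) = I²*(-3) = -3*I²)
F = 3*√7 (F = √(-2 + 65) = √63 = 3*√7 ≈ 7.9373)
Z(S, T) = -21*√7
y = 5388 - 21*√7 (y = -21*√7 + 5388 = 5388 - 21*√7 ≈ 5332.4)
(a(107) + Y) + y = (-3*107² + 10877) + (5388 - 21*√7) = (-3*11449 + 10877) + (5388 - 21*√7) = (-34347 + 10877) + (5388 - 21*√7) = -23470 + (5388 - 21*√7) = -18082 - 21*√7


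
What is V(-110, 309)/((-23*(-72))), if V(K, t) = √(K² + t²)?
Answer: √107581/1656 ≈ 0.19806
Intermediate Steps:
V(-110, 309)/((-23*(-72))) = √((-110)² + 309²)/((-23*(-72))) = √(12100 + 95481)/1656 = √107581*(1/1656) = √107581/1656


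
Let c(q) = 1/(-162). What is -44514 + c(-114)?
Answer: -7211269/162 ≈ -44514.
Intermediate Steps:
c(q) = -1/162
-44514 + c(-114) = -44514 - 1/162 = -7211269/162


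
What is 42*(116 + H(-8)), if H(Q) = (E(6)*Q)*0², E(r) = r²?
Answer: 4872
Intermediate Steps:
H(Q) = 0 (H(Q) = (6²*Q)*0² = (36*Q)*0 = 0)
42*(116 + H(-8)) = 42*(116 + 0) = 42*116 = 4872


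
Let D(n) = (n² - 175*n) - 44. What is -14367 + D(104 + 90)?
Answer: -10725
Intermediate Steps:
D(n) = -44 + n² - 175*n
-14367 + D(104 + 90) = -14367 + (-44 + (104 + 90)² - 175*(104 + 90)) = -14367 + (-44 + 194² - 175*194) = -14367 + (-44 + 37636 - 33950) = -14367 + 3642 = -10725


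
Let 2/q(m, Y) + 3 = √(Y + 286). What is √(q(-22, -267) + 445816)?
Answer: √(-1337446 + 445816*√19)/√(-3 + √19) ≈ 667.70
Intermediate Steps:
q(m, Y) = 2/(-3 + √(286 + Y)) (q(m, Y) = 2/(-3 + √(Y + 286)) = 2/(-3 + √(286 + Y)))
√(q(-22, -267) + 445816) = √(2/(-3 + √(286 - 267)) + 445816) = √(2/(-3 + √19) + 445816) = √(445816 + 2/(-3 + √19))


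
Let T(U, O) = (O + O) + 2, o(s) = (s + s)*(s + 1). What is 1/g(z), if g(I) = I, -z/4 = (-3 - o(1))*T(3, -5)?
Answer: -1/224 ≈ -0.0044643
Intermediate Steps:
o(s) = 2*s*(1 + s) (o(s) = (2*s)*(1 + s) = 2*s*(1 + s))
T(U, O) = 2 + 2*O (T(U, O) = 2*O + 2 = 2 + 2*O)
z = -224 (z = -4*(-3 - 2*(1 + 1))*(2 + 2*(-5)) = -4*(-3 - 2*2)*(2 - 10) = -4*(-3 - 1*4)*(-8) = -4*(-3 - 4)*(-8) = -(-28)*(-8) = -4*56 = -224)
1/g(z) = 1/(-224) = -1/224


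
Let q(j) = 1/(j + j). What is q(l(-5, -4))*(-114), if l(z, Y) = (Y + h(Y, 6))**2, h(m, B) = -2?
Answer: -19/12 ≈ -1.5833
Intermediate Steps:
l(z, Y) = (-2 + Y)**2 (l(z, Y) = (Y - 2)**2 = (-2 + Y)**2)
q(j) = 1/(2*j)
q(l(-5, -4))*(-114) = (1/(2*((-2 - 4)**2)))*(-114) = (1/(2*((-6)**2)))*(-114) = ((1/2)/36)*(-114) = ((1/2)*(1/36))*(-114) = (1/72)*(-114) = -19/12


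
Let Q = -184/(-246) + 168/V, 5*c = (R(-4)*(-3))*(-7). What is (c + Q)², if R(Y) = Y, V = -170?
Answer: 31739560336/109307025 ≈ 290.37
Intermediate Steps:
c = -84/5 (c = (-4*(-3)*(-7))/5 = (12*(-7))/5 = (⅕)*(-84) = -84/5 ≈ -16.800)
Q = -2512/10455 (Q = -184/(-246) + 168/(-170) = -184*(-1/246) + 168*(-1/170) = 92/123 - 84/85 = -2512/10455 ≈ -0.24027)
(c + Q)² = (-84/5 - 2512/10455)² = (-178156/10455)² = 31739560336/109307025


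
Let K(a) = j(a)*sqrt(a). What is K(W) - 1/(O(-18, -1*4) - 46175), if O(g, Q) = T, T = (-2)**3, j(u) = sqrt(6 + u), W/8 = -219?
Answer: 1/46183 - 12*sqrt(21243) ≈ -1749.0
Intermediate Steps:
W = -1752 (W = 8*(-219) = -1752)
T = -8
O(g, Q) = -8
K(a) = sqrt(a)*sqrt(6 + a) (K(a) = sqrt(6 + a)*sqrt(a) = sqrt(a)*sqrt(6 + a))
K(W) - 1/(O(-18, -1*4) - 46175) = sqrt(-1752)*sqrt(6 - 1752) - 1/(-8 - 46175) = (2*I*sqrt(438))*sqrt(-1746) - 1/(-46183) = (2*I*sqrt(438))*(3*I*sqrt(194)) - 1*(-1/46183) = -12*sqrt(21243) + 1/46183 = 1/46183 - 12*sqrt(21243)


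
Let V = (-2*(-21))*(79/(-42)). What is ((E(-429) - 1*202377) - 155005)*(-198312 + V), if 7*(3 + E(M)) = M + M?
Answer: 496483992223/7 ≈ 7.0926e+10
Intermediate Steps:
E(M) = -3 + 2*M/7 (E(M) = -3 + (M + M)/7 = -3 + (2*M)/7 = -3 + 2*M/7)
V = -79 (V = 42*(79*(-1/42)) = 42*(-79/42) = -79)
((E(-429) - 1*202377) - 155005)*(-198312 + V) = (((-3 + (2/7)*(-429)) - 1*202377) - 155005)*(-198312 - 79) = (((-3 - 858/7) - 202377) - 155005)*(-198391) = ((-879/7 - 202377) - 155005)*(-198391) = (-1417518/7 - 155005)*(-198391) = -2502553/7*(-198391) = 496483992223/7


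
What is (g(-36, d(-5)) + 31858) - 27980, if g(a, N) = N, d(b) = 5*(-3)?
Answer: 3863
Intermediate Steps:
d(b) = -15
(g(-36, d(-5)) + 31858) - 27980 = (-15 + 31858) - 27980 = 31843 - 27980 = 3863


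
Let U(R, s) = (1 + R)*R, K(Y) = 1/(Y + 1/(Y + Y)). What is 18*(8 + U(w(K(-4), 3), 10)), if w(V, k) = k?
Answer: 360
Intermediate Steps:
K(Y) = 1/(Y + 1/(2*Y))
U(R, s) = R*(1 + R)
18*(8 + U(w(K(-4), 3), 10)) = 18*(8 + 3*(1 + 3)) = 18*(8 + 3*4) = 18*(8 + 12) = 18*20 = 360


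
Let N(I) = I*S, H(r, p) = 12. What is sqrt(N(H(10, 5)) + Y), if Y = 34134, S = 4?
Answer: 9*sqrt(422) ≈ 184.88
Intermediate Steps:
N(I) = 4*I (N(I) = I*4 = 4*I)
sqrt(N(H(10, 5)) + Y) = sqrt(4*12 + 34134) = sqrt(48 + 34134) = sqrt(34182) = 9*sqrt(422)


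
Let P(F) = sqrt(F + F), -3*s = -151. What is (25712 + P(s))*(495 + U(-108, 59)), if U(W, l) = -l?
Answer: 11210432 + 436*sqrt(906)/3 ≈ 1.1215e+7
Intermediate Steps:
s = 151/3 (s = -1/3*(-151) = 151/3 ≈ 50.333)
P(F) = sqrt(2)*sqrt(F) (P(F) = sqrt(2*F) = sqrt(2)*sqrt(F))
(25712 + P(s))*(495 + U(-108, 59)) = (25712 + sqrt(2)*sqrt(151/3))*(495 - 1*59) = (25712 + sqrt(2)*(sqrt(453)/3))*(495 - 59) = (25712 + sqrt(906)/3)*436 = 11210432 + 436*sqrt(906)/3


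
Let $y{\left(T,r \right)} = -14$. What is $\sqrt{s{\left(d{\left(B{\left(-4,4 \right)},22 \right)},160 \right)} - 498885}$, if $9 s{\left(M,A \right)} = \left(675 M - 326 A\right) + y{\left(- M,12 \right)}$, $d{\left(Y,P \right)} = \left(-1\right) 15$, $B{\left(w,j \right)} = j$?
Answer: $\frac{2 i \sqrt{1138066}}{3} \approx 711.2 i$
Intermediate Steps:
$d{\left(Y,P \right)} = -15$
$s{\left(M,A \right)} = - \frac{14}{9} + 75 M - \frac{326 A}{9}$ ($s{\left(M,A \right)} = \frac{\left(675 M - 326 A\right) - 14}{9} = \frac{\left(- 326 A + 675 M\right) - 14}{9} = \frac{-14 - 326 A + 675 M}{9} = - \frac{14}{9} + 75 M - \frac{326 A}{9}$)
$\sqrt{s{\left(d{\left(B{\left(-4,4 \right)},22 \right)},160 \right)} - 498885} = \sqrt{\left(- \frac{14}{9} + 75 \left(-15\right) - \frac{52160}{9}\right) - 498885} = \sqrt{\left(- \frac{14}{9} - 1125 - \frac{52160}{9}\right) - 498885} = \sqrt{- \frac{62299}{9} - 498885} = \sqrt{- \frac{4552264}{9}} = \frac{2 i \sqrt{1138066}}{3}$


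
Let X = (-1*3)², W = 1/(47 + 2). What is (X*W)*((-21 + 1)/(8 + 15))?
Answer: -180/1127 ≈ -0.15972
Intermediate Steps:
W = 1/49 ≈ 0.020408
X = 9 (X = (-3)² = 9)
(X*W)*((-21 + 1)/(8 + 15)) = (9*(1/49))*((-21 + 1)/(8 + 15)) = 9*(-20/23)/49 = 9*(-20*1/23)/49 = (9/49)*(-20/23) = -180/1127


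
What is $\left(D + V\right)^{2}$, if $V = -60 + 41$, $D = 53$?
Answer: $1156$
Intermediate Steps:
$V = -19$
$\left(D + V\right)^{2} = \left(53 - 19\right)^{2} = 34^{2} = 1156$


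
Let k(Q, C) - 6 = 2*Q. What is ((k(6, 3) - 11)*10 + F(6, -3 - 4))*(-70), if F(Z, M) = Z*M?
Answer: -1960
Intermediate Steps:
k(Q, C) = 6 + 2*Q
F(Z, M) = M*Z
((k(6, 3) - 11)*10 + F(6, -3 - 4))*(-70) = (((6 + 2*6) - 11)*10 + (-3 - 4)*6)*(-70) = (((6 + 12) - 11)*10 - 7*6)*(-70) = ((18 - 11)*10 - 42)*(-70) = (7*10 - 42)*(-70) = (70 - 42)*(-70) = 28*(-70) = -1960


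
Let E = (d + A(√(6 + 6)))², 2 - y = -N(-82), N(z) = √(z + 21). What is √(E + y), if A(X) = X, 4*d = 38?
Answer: √(417 + 152*√3 + 4*I*√61)/2 ≈ 13.044 + 0.29937*I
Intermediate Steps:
N(z) = √(21 + z)
d = 19/2 (d = (¼)*38 = 19/2 ≈ 9.5000)
y = 2 + I*√61 (y = 2 - (-1)*√(21 - 82) = 2 - (-1)*√(-61) = 2 - (-1)*I*√61 = 2 + I*√61 ≈ 2.0 + 7.8102*I)
E = (19/2 + 2*√3)² (E = (19/2 + √(6 + 6))² = (19/2 + √12)² = (19/2 + 2*√3)² ≈ 168.07)
√(E + y) = √((409/4 + 38*√3) + (2 + I*√61)) = √(417/4 + 38*√3 + I*√61)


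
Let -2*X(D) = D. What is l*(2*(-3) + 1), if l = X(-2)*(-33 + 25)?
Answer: 40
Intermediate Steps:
X(D) = -D/2
l = -8 (l = (-½*(-2))*(-33 + 25) = 1*(-8) = -8)
l*(2*(-3) + 1) = -8*(2*(-3) + 1) = -8*(-6 + 1) = -8*(-5) = 40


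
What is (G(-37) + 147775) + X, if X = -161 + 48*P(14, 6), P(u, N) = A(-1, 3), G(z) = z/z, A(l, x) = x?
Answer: 147759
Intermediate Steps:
G(z) = 1
P(u, N) = 3
X = -17 (X = -161 + 48*3 = -161 + 144 = -17)
(G(-37) + 147775) + X = (1 + 147775) - 17 = 147776 - 17 = 147759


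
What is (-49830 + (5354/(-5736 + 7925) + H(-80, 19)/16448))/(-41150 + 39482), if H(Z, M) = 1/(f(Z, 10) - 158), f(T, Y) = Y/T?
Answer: 25789105683239/863302022880 ≈ 29.873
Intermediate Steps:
H(Z, M) = 1/(-158 + 10/Z) (H(Z, M) = 1/(10/Z - 158) = 1/(-158 + 10/Z))
(-49830 + (5354/(-5736 + 7925) + H(-80, 19)/16448))/(-41150 + 39482) = (-49830 + (5354/(-5736 + 7925) - 1*(-80)/(-10 + 158*(-80))/16448))/(-41150 + 39482) = (-49830 + (5354/2189 - 1*(-80)/(-10 - 12640)*(1/16448)))/(-1668) = (-49830 + (5354*(1/2189) - 1*(-80)/(-12650)*(1/16448)))*(-1/1668) = (-49830 + (5354/2189 - 1*(-80)*(-1/12650)*(1/16448)))*(-1/1668) = (-49830 + (5354/2189 - 8/1265*1/16448))*(-1/1668) = (-49830 + (5354/2189 - 1/2600840))*(-1/1668) = (-49830 + 1265899561/517567160)*(-1/1668) = -25789105683239/517567160*(-1/1668) = 25789105683239/863302022880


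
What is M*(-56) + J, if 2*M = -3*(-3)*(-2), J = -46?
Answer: 458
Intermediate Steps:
M = -9 (M = (-3*(-3)*(-2))/2 = (9*(-2))/2 = (½)*(-18) = -9)
M*(-56) + J = -9*(-56) - 46 = 504 - 46 = 458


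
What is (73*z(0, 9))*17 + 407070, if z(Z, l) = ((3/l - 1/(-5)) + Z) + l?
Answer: 6283513/15 ≈ 4.1890e+5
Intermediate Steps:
z(Z, l) = ⅕ + Z + l + 3/l (z(Z, l) = ((3/l - 1*(-⅕)) + Z) + l = ((3/l + ⅕) + Z) + l = ((⅕ + 3/l) + Z) + l = (⅕ + Z + 3/l) + l = ⅕ + Z + l + 3/l)
(73*z(0, 9))*17 + 407070 = (73*(⅕ + 0 + 9 + 3/9))*17 + 407070 = (73*(⅕ + 0 + 9 + 3*(⅑)))*17 + 407070 = (73*(⅕ + 0 + 9 + ⅓))*17 + 407070 = (73*(143/15))*17 + 407070 = (10439/15)*17 + 407070 = 177463/15 + 407070 = 6283513/15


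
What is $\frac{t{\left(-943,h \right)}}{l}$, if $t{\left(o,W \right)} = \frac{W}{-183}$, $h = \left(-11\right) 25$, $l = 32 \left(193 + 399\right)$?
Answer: $\frac{275}{3466752} \approx 7.9325 \cdot 10^{-5}$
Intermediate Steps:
$l = 18944$ ($l = 32 \cdot 592 = 18944$)
$h = -275$
$t{\left(o,W \right)} = - \frac{W}{183}$ ($t{\left(o,W \right)} = W \left(- \frac{1}{183}\right) = - \frac{W}{183}$)
$\frac{t{\left(-943,h \right)}}{l} = \frac{\left(- \frac{1}{183}\right) \left(-275\right)}{18944} = \frac{275}{183} \cdot \frac{1}{18944} = \frac{275}{3466752}$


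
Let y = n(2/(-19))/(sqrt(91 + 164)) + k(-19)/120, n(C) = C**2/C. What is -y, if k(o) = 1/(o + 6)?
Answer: 1/1560 + 2*sqrt(255)/4845 ≈ 0.0072329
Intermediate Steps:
n(C) = C
k(o) = 1/(6 + o)
y = -1/1560 - 2*sqrt(255)/4845 (y = (2/(-19))/(sqrt(91 + 164)) + 1/((6 - 19)*120) = (2*(-1/19))/(sqrt(255)) + (1/120)/(-13) = -2*sqrt(255)/4845 - 1/13*1/120 = -2*sqrt(255)/4845 - 1/1560 = -1/1560 - 2*sqrt(255)/4845 ≈ -0.0072329)
-y = -(-1/1560 - 2*sqrt(255)/4845) = 1/1560 + 2*sqrt(255)/4845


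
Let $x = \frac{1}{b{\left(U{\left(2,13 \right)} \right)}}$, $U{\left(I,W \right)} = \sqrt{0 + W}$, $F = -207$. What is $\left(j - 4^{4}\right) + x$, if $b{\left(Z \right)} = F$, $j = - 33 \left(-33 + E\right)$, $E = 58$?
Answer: $- \frac{223768}{207} \approx -1081.0$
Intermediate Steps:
$j = -825$ ($j = - 33 \left(-33 + 58\right) = \left(-33\right) 25 = -825$)
$U{\left(I,W \right)} = \sqrt{W}$
$b{\left(Z \right)} = -207$
$x = - \frac{1}{207}$ ($x = \frac{1}{-207} = - \frac{1}{207} \approx -0.0048309$)
$\left(j - 4^{4}\right) + x = \left(-825 - 4^{4}\right) - \frac{1}{207} = \left(-825 - 256\right) - \frac{1}{207} = -1081 - \frac{1}{207} = - \frac{223768}{207}$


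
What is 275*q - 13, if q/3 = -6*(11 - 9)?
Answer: -9913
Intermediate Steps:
q = -36 (q = 3*(-6*(11 - 9)) = 3*(-6*2) = 3*(-12) = -36)
275*q - 13 = 275*(-36) - 13 = -9900 - 13 = -9913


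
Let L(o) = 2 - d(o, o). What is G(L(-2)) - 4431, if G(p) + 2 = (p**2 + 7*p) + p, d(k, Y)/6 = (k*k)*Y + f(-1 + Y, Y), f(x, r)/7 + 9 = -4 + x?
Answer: 522627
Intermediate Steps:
f(x, r) = -91 + 7*x (f(x, r) = -63 + 7*(-4 + x) = -63 + (-28 + 7*x) = -91 + 7*x)
d(k, Y) = -588 + 42*Y + 6*Y*k**2 (d(k, Y) = 6*((k*k)*Y + (-91 + 7*(-1 + Y))) = 6*(k**2*Y + (-91 + (-7 + 7*Y))) = 6*(Y*k**2 + (-98 + 7*Y)) = 6*(-98 + 7*Y + Y*k**2) = -588 + 42*Y + 6*Y*k**2)
L(o) = 590 - 42*o - 6*o**3 (L(o) = 2 - (-588 + 42*o + 6*o*o**2) = 2 - (-588 + 42*o + 6*o**3) = 2 - (-588 + 6*o**3 + 42*o) = 2 + (588 - 42*o - 6*o**3) = 590 - 42*o - 6*o**3)
G(p) = -2 + p**2 + 8*p (G(p) = -2 + ((p**2 + 7*p) + p) = -2 + (p**2 + 8*p) = -2 + p**2 + 8*p)
G(L(-2)) - 4431 = (-2 + (590 - 42*(-2) - 6*(-2)**3)**2 + 8*(590 - 42*(-2) - 6*(-2)**3)) - 4431 = (-2 + (590 + 84 - 6*(-8))**2 + 8*(590 + 84 - 6*(-8))) - 4431 = (-2 + (590 + 84 + 48)**2 + 8*(590 + 84 + 48)) - 4431 = (-2 + 722**2 + 8*722) - 4431 = (-2 + 521284 + 5776) - 4431 = 527058 - 4431 = 522627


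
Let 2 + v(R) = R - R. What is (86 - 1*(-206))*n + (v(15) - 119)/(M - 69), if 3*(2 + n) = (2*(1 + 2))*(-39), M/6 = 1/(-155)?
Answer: -249956605/10701 ≈ -23358.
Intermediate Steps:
v(R) = -2 (v(R) = -2 + (R - R) = -2 + 0 = -2)
M = -6/155 (M = 6/(-155) = 6*(-1/155) = -6/155 ≈ -0.038710)
n = -80 (n = -2 + ((2*(1 + 2))*(-39))/3 = -2 + ((2*3)*(-39))/3 = -2 + (6*(-39))/3 = -2 + (⅓)*(-234) = -2 - 78 = -80)
(86 - 1*(-206))*n + (v(15) - 119)/(M - 69) = (86 - 1*(-206))*(-80) + (-2 - 119)/(-6/155 - 69) = (86 + 206)*(-80) - 121/(-10701/155) = 292*(-80) - 121*(-155/10701) = -23360 + 18755/10701 = -249956605/10701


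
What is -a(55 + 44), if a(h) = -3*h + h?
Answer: 198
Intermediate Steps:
a(h) = -2*h
-a(55 + 44) = -(-2)*(55 + 44) = -(-2)*99 = -1*(-198) = 198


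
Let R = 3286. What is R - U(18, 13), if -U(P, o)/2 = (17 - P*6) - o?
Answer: 3078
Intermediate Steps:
U(P, o) = -34 + 2*o + 12*P (U(P, o) = -2*((17 - P*6) - o) = -2*((17 - 6*P) - o) = -2*(17 - o - 6*P) = -34 + 2*o + 12*P)
R - U(18, 13) = 3286 - (-34 + 2*13 + 12*18) = 3286 - (-34 + 26 + 216) = 3286 - 1*208 = 3286 - 208 = 3078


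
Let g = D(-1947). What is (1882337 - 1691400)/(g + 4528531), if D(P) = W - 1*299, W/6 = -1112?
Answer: 190937/4521560 ≈ 0.042228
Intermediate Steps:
W = -6672 (W = 6*(-1112) = -6672)
D(P) = -6971 (D(P) = -6672 - 1*299 = -6672 - 299 = -6971)
g = -6971
(1882337 - 1691400)/(g + 4528531) = (1882337 - 1691400)/(-6971 + 4528531) = 190937/4521560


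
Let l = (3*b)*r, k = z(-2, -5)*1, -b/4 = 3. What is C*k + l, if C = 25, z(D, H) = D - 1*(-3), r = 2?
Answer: -47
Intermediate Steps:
b = -12 (b = -4*3 = -12)
z(D, H) = 3 + D (z(D, H) = D + 3 = 3 + D)
k = 1 (k = (3 - 2)*1 = 1*1 = 1)
l = -72 (l = (3*(-12))*2 = -36*2 = -72)
C*k + l = 25*1 - 72 = 25 - 72 = -47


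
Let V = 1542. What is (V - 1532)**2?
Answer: 100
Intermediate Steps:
(V - 1532)**2 = (1542 - 1532)**2 = 10**2 = 100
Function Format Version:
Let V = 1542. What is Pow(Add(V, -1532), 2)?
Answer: 100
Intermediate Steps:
Pow(Add(V, -1532), 2) = Pow(Add(1542, -1532), 2) = Pow(10, 2) = 100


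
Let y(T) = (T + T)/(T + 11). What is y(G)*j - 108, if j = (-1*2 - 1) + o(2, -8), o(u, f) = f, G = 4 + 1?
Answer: -919/8 ≈ -114.88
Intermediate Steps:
G = 5
y(T) = 2*T/(11 + T) (y(T) = (2*T)/(11 + T) = 2*T/(11 + T))
j = -11 (j = (-1*2 - 1) - 8 = (-2 - 1) - 8 = -3 - 8 = -11)
y(G)*j - 108 = (2*5/(11 + 5))*(-11) - 108 = (2*5/16)*(-11) - 108 = (2*5*(1/16))*(-11) - 108 = (5/8)*(-11) - 108 = -55/8 - 108 = -919/8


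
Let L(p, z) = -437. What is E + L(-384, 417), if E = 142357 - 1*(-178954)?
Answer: 320874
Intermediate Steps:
E = 321311 (E = 142357 + 178954 = 321311)
E + L(-384, 417) = 321311 - 437 = 320874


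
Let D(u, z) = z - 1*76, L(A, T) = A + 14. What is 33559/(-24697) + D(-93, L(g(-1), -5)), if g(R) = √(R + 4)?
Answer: -1564773/24697 + √3 ≈ -61.627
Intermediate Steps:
g(R) = √(4 + R)
L(A, T) = 14 + A
D(u, z) = -76 + z (D(u, z) = z - 76 = -76 + z)
33559/(-24697) + D(-93, L(g(-1), -5)) = 33559/(-24697) + (-76 + (14 + √(4 - 1))) = 33559*(-1/24697) + (-76 + (14 + √3)) = -33559/24697 + (-62 + √3) = -1564773/24697 + √3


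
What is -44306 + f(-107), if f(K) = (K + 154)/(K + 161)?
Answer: -2392477/54 ≈ -44305.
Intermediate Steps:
f(K) = (154 + K)/(161 + K)
-44306 + f(-107) = -44306 + (154 - 107)/(161 - 107) = -44306 + 47/54 = -2392477/54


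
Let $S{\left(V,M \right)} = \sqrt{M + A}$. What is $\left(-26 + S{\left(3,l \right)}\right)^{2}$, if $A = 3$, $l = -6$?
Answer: $\left(26 - i \sqrt{3}\right)^{2} \approx 673.0 - 90.067 i$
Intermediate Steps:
$S{\left(V,M \right)} = \sqrt{3 + M}$ ($S{\left(V,M \right)} = \sqrt{M + 3} = \sqrt{3 + M}$)
$\left(-26 + S{\left(3,l \right)}\right)^{2} = \left(-26 + \sqrt{3 - 6}\right)^{2} = \left(-26 + \sqrt{-3}\right)^{2} = \left(-26 + i \sqrt{3}\right)^{2}$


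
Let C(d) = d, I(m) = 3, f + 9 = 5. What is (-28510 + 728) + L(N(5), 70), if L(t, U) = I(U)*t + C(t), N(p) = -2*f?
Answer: -27750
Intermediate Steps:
f = -4 (f = -9 + 5 = -4)
N(p) = 8 (N(p) = -2*(-4) = 8)
L(t, U) = 4*t (L(t, U) = 3*t + t = 4*t)
(-28510 + 728) + L(N(5), 70) = (-28510 + 728) + 4*8 = -27782 + 32 = -27750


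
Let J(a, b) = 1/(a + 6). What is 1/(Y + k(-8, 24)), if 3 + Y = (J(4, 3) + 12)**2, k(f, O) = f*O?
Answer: -100/4859 ≈ -0.020580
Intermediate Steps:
J(a, b) = 1/(6 + a)
k(f, O) = O*f
Y = 14341/100 (Y = -3 + (1/(6 + 4) + 12)**2 = -3 + (1/10 + 12)**2 = -3 + (121/10)**2 = -3 + 14641/100 = 14341/100 ≈ 143.41)
1/(Y + k(-8, 24)) = 1/(14341/100 + 24*(-8)) = 1/(14341/100 - 192) = 1/(-4859/100) = -100/4859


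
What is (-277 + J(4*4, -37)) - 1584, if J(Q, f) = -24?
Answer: -1885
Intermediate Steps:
(-277 + J(4*4, -37)) - 1584 = (-277 - 24) - 1584 = -301 - 1584 = -1885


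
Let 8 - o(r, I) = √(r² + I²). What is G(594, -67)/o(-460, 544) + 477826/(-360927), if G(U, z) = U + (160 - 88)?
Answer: -2182199419/1635360237 - 333*√31721/63434 ≈ -2.2693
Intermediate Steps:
G(U, z) = 72 + U (G(U, z) = U + 72 = 72 + U)
o(r, I) = 8 - √(I² + r²) (o(r, I) = 8 - √(r² + I²) = 8 - √(I² + r²))
G(594, -67)/o(-460, 544) + 477826/(-360927) = (72 + 594)/(8 - √(544² + (-460)²)) + 477826/(-360927) = 666/(8 - √(295936 + 211600)) + 477826*(-1/360927) = 666/(8 - √507536) - 477826/360927 = 666/(8 - 4*√31721) - 477826/360927 = -477826/360927 + 666/(8 - 4*√31721)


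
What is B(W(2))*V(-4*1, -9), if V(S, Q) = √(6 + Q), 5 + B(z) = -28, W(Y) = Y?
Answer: -33*I*√3 ≈ -57.158*I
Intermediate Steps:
B(z) = -33 (B(z) = -5 - 28 = -33)
B(W(2))*V(-4*1, -9) = -33*√(6 - 9) = -33*I*√3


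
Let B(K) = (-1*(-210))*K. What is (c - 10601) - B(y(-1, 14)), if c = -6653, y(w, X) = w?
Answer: -17044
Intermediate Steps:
B(K) = 210*K
(c - 10601) - B(y(-1, 14)) = (-6653 - 10601) - 210*(-1) = -17254 - 1*(-210) = -17254 + 210 = -17044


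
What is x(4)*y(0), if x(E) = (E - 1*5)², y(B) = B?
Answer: 0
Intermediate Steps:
x(E) = (-5 + E)² (x(E) = (E - 5)² = (-5 + E)²)
x(4)*y(0) = (-5 + 4)²*0 = (-1)²*0 = 1*0 = 0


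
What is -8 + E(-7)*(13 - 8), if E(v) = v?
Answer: -43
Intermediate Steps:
-8 + E(-7)*(13 - 8) = -8 - 7*(13 - 8) = -8 - 7*5 = -8 - 35 = -43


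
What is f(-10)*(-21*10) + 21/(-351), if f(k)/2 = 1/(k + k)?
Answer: 2450/117 ≈ 20.940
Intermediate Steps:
f(k) = 1/k (f(k) = 2/(k + k) = 2/((2*k)) = 2*(1/(2*k)) = 1/k)
f(-10)*(-21*10) + 21/(-351) = (-21*10)/(-10) + 21/(-351) = -⅒*(-210) + 21*(-1/351) = 21 - 7/117 = 2450/117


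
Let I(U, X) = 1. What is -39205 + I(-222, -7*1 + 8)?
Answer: -39204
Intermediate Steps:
-39205 + I(-222, -7*1 + 8) = -39205 + 1 = -39204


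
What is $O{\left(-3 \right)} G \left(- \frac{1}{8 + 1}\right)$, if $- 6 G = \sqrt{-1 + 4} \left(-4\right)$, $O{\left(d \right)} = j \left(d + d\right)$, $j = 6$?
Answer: $\frac{8 \sqrt{3}}{3} \approx 4.6188$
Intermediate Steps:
$O{\left(d \right)} = 12 d$ ($O{\left(d \right)} = 6 \left(d + d\right) = 6 \cdot 2 d = 12 d$)
$G = \frac{2 \sqrt{3}}{3}$ ($G = - \frac{\sqrt{-1 + 4} \left(-4\right)}{6} = - \frac{\sqrt{3} \left(-4\right)}{6} = - \frac{\left(-4\right) \sqrt{3}}{6} = \frac{2 \sqrt{3}}{3} \approx 1.1547$)
$O{\left(-3 \right)} G \left(- \frac{1}{8 + 1}\right) = 12 \left(-3\right) \frac{2 \sqrt{3}}{3} \left(- \frac{1}{8 + 1}\right) = - 36 \frac{2 \sqrt{3}}{3} \left(- \frac{1}{9}\right) = - 36 \left(- \frac{2 \sqrt{3}}{27}\right) = \frac{8 \sqrt{3}}{3}$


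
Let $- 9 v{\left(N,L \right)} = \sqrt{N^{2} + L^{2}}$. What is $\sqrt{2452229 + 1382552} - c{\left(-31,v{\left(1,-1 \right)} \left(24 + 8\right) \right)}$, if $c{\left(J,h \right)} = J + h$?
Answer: $31 + \sqrt{3834781} + \frac{32 \sqrt{2}}{9} \approx 1994.3$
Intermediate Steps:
$v{\left(N,L \right)} = - \frac{\sqrt{L^{2} + N^{2}}}{9}$ ($v{\left(N,L \right)} = - \frac{\sqrt{N^{2} + L^{2}}}{9} = - \frac{\sqrt{L^{2} + N^{2}}}{9}$)
$\sqrt{2452229 + 1382552} - c{\left(-31,v{\left(1,-1 \right)} \left(24 + 8\right) \right)} = \sqrt{2452229 + 1382552} - \left(-31 + - \frac{\sqrt{\left(-1\right)^{2} + 1^{2}}}{9} \left(24 + 8\right)\right) = \sqrt{3834781} - \left(-31 + - \frac{\sqrt{1 + 1}}{9} \cdot 32\right) = \sqrt{3834781} - \left(-31 + - \frac{\sqrt{2}}{9} \cdot 32\right) = \sqrt{3834781} - \left(-31 - \frac{32 \sqrt{2}}{9}\right) = \sqrt{3834781} + \left(31 + \frac{32 \sqrt{2}}{9}\right) = 31 + \sqrt{3834781} + \frac{32 \sqrt{2}}{9}$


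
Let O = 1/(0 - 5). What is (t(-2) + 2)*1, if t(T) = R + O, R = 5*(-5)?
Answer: -116/5 ≈ -23.200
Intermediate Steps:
R = -25
O = -⅕ (O = 1/(-5) = -⅕ ≈ -0.20000)
t(T) = -126/5 (t(T) = -25 - ⅕ = -126/5)
(t(-2) + 2)*1 = (-126/5 + 2)*1 = -116/5*1 = -116/5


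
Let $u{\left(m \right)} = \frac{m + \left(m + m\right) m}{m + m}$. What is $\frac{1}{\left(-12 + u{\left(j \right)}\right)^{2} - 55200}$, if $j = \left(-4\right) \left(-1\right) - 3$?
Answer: $- \frac{4}{220359} \approx -1.8152 \cdot 10^{-5}$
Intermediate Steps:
$j = 1$ ($j = 4 - 3 = 1$)
$u{\left(m \right)} = \frac{m + 2 m^{2}}{2 m}$ ($u{\left(m \right)} = \frac{m + 2 m m}{2 m} = \left(m + 2 m^{2}\right) \frac{1}{2 m} = \frac{m + 2 m^{2}}{2 m}$)
$\frac{1}{\left(-12 + u{\left(j \right)}\right)^{2} - 55200} = \frac{1}{\left(-12 + \left(\frac{1}{2} + 1\right)\right)^{2} - 55200} = \frac{1}{\left(-12 + \frac{3}{2}\right)^{2} - 55200} = \frac{1}{\left(- \frac{21}{2}\right)^{2} - 55200} = \frac{1}{\frac{441}{4} - 55200} = \frac{1}{- \frac{220359}{4}} = - \frac{4}{220359}$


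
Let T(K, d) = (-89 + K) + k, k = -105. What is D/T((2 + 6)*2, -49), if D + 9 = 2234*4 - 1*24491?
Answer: 7782/89 ≈ 87.438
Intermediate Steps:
T(K, d) = -194 + K (T(K, d) = (-89 + K) - 105 = -194 + K)
D = -15564 (D = -9 + (2234*4 - 1*24491) = -9 + (8936 - 24491) = -9 - 15555 = -15564)
D/T((2 + 6)*2, -49) = -15564/(-194 + (2 + 6)*2) = -15564/(-194 + 8*2) = -15564/(-194 + 16) = -15564/(-178) = -15564*(-1/178) = 7782/89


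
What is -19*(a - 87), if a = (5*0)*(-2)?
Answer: 1653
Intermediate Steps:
a = 0 (a = 0*(-2) = 0)
-19*(a - 87) = -19*(0 - 87) = -19*(-87) = 1653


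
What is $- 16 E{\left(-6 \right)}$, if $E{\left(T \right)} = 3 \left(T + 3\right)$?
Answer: $144$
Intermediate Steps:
$E{\left(T \right)} = 9 + 3 T$ ($E{\left(T \right)} = 3 \left(3 + T\right) = 9 + 3 T$)
$- 16 E{\left(-6 \right)} = - 16 \left(9 + 3 \left(-6\right)\right) = - 16 \left(9 - 18\right) = \left(-16\right) \left(-9\right) = 144$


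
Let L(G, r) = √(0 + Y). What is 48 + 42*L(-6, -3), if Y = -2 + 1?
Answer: 48 + 42*I ≈ 48.0 + 42.0*I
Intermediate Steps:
Y = -1
L(G, r) = I (L(G, r) = √(0 - 1) = √(-1) = I)
48 + 42*L(-6, -3) = 48 + 42*I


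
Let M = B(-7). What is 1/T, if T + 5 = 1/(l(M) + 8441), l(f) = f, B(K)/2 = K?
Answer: -8427/42134 ≈ -0.20000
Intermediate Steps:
B(K) = 2*K
M = -14 (M = 2*(-7) = -14)
T = -42134/8427 (T = -5 + 1/(-14 + 8441) = -5 + 1/8427 = -42134/8427 ≈ -4.9999)
1/T = 1/(-42134/8427) = -8427/42134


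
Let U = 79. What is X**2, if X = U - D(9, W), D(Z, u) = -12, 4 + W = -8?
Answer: 8281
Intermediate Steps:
W = -12 (W = -4 - 8 = -12)
X = 91 (X = 79 - 1*(-12) = 79 + 12 = 91)
X**2 = 91**2 = 8281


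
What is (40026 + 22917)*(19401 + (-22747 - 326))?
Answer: -231126696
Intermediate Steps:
(40026 + 22917)*(19401 + (-22747 - 326)) = 62943*(19401 - 23073) = 62943*(-3672) = -231126696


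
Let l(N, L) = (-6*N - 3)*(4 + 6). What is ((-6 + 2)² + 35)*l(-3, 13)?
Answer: 7650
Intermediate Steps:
l(N, L) = -30 - 60*N (l(N, L) = (-3 - 6*N)*10 = -30 - 60*N)
((-6 + 2)² + 35)*l(-3, 13) = ((-6 + 2)² + 35)*(-30 - 60*(-3)) = ((-4)² + 35)*(-30 + 180) = (16 + 35)*150 = 51*150 = 7650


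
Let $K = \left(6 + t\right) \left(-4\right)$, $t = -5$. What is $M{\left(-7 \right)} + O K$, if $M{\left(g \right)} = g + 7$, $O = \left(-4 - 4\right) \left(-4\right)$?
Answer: $-128$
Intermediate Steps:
$K = -4$ ($K = \left(6 - 5\right) \left(-4\right) = 1 \left(-4\right) = -4$)
$O = 32$ ($O = \left(-8\right) \left(-4\right) = 32$)
$M{\left(g \right)} = 7 + g$
$M{\left(-7 \right)} + O K = \left(7 - 7\right) + 32 \left(-4\right) = 0 - 128 = -128$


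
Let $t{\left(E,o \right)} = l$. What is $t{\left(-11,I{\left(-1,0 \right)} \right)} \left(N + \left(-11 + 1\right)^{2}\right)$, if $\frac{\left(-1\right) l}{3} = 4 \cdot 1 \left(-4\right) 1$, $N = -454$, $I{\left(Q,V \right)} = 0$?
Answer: $-16992$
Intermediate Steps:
$l = 48$ ($l = - 3 \cdot 4 \cdot 1 \left(-4\right) 1 = - 3 \cdot 4 \left(-4\right) 1 = - 3 \left(\left(-16\right) 1\right) = \left(-3\right) \left(-16\right) = 48$)
$t{\left(E,o \right)} = 48$
$t{\left(-11,I{\left(-1,0 \right)} \right)} \left(N + \left(-11 + 1\right)^{2}\right) = 48 \left(-454 + \left(-11 + 1\right)^{2}\right) = 48 \left(-454 + \left(-10\right)^{2}\right) = 48 \left(-454 + 100\right) = 48 \left(-354\right) = -16992$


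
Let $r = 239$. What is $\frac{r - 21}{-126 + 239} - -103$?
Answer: $\frac{11857}{113} \approx 104.93$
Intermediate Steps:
$\frac{r - 21}{-126 + 239} - -103 = \frac{239 - 21}{-126 + 239} - -103 = \frac{218}{113} + 103 = \frac{11857}{113}$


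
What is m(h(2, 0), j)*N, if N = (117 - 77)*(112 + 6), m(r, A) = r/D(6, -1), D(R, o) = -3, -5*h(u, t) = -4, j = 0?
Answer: -3776/3 ≈ -1258.7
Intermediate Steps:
h(u, t) = 4/5 (h(u, t) = -1/5*(-4) = 4/5)
m(r, A) = -r/3 (m(r, A) = r/(-3) = r*(-1/3) = -r/3)
N = 4720 (N = 40*118 = 4720)
m(h(2, 0), j)*N = -1/3*4/5*4720 = -4/15*4720 = -3776/3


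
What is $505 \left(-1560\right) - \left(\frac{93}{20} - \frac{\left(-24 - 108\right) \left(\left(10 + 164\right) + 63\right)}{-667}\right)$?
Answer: $- \frac{10508688351}{13340} \approx -7.8776 \cdot 10^{5}$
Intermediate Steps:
$505 \left(-1560\right) - \left(\frac{93}{20} - \frac{\left(-24 - 108\right) \left(\left(10 + 164\right) + 63\right)}{-667}\right) = -787800 - \left(\frac{93}{20} - - 132 \left(174 + 63\right) \left(- \frac{1}{667}\right)\right) = -787800 - \left(\frac{93}{20} - \left(-132\right) 237 \left(- \frac{1}{667}\right)\right) = -787800 - - \frac{563649}{13340} = -787800 + \left(\frac{31284}{667} - \frac{93}{20}\right) = -787800 + \frac{563649}{13340} = - \frac{10508688351}{13340}$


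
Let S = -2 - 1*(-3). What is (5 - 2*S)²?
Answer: 9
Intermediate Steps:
S = 1 (S = -2 + 3 = 1)
(5 - 2*S)² = (5 - 2*1)² = (5 - 2)² = 3² = 9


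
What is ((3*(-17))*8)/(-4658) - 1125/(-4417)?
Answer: 207129/605129 ≈ 0.34229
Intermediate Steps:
((3*(-17))*8)/(-4658) - 1125/(-4417) = -51*8*(-1/4658) - 1125*(-1/4417) = -408*(-1/4658) + 1125/4417 = 12/137 + 1125/4417 = 207129/605129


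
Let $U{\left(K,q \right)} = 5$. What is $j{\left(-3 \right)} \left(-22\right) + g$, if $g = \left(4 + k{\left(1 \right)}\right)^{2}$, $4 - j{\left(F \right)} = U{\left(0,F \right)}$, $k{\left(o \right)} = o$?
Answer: $47$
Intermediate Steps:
$j{\left(F \right)} = -1$ ($j{\left(F \right)} = 4 - 5 = -1$)
$g = 25$ ($g = \left(4 + 1\right)^{2} = 5^{2} = 25$)
$j{\left(-3 \right)} \left(-22\right) + g = \left(-1\right) \left(-22\right) + 25 = 22 + 25 = 47$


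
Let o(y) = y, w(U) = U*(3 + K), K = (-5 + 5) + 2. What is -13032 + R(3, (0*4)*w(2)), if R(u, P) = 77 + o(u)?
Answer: -12952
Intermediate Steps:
K = 2 (K = 0 + 2 = 2)
w(U) = 5*U (w(U) = U*(3 + 2) = U*5 = 5*U)
R(u, P) = 77 + u
-13032 + R(3, (0*4)*w(2)) = -13032 + (77 + 3) = -13032 + 80 = -12952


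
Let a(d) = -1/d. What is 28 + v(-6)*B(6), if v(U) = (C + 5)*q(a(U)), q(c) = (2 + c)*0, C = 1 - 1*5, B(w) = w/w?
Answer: 28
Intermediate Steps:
B(w) = 1
C = -4 (C = 1 - 5 = -4)
q(c) = 0
v(U) = 0 (v(U) = (-4 + 5)*0 = 1*0 = 0)
28 + v(-6)*B(6) = 28 + 0*1 = 28 + 0 = 28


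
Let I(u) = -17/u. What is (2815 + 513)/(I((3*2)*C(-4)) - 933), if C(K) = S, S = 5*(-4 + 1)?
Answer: -299520/83953 ≈ -3.5677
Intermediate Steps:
S = -15 (S = 5*(-3) = -15)
C(K) = -15
(2815 + 513)/(I((3*2)*C(-4)) - 933) = (2815 + 513)/(-17/((3*2)*(-15)) - 933) = 3328/(-17/(6*(-15)) - 933) = 3328/(-17/(-90) - 933) = 3328/(-17*(-1/90) - 933) = 3328/(17/90 - 933) = 3328/(-83953/90) = 3328*(-90/83953) = -299520/83953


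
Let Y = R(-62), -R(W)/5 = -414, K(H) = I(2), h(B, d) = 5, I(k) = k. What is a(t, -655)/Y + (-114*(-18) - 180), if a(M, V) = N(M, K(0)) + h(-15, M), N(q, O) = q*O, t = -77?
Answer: 3874891/2070 ≈ 1871.9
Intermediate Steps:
K(H) = 2
R(W) = 2070 (R(W) = -5*(-414) = 2070)
Y = 2070
N(q, O) = O*q
a(M, V) = 5 + 2*M (a(M, V) = 2*M + 5 = 5 + 2*M)
a(t, -655)/Y + (-114*(-18) - 180) = (5 + 2*(-77))/2070 + (-114*(-18) - 180) = (5 - 154)*(1/2070) + (2052 - 180) = -149*1/2070 + 1872 = -149/2070 + 1872 = 3874891/2070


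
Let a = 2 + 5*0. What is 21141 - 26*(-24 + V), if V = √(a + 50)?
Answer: 21765 - 52*√13 ≈ 21578.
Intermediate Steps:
a = 2 (a = 2 + 0 = 2)
V = 2*√13 (V = √(2 + 50) = √52 = 2*√13 ≈ 7.2111)
21141 - 26*(-24 + V) = 21141 - 26*(-24 + 2*√13) = 21141 + (624 - 52*√13) = 21765 - 52*√13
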